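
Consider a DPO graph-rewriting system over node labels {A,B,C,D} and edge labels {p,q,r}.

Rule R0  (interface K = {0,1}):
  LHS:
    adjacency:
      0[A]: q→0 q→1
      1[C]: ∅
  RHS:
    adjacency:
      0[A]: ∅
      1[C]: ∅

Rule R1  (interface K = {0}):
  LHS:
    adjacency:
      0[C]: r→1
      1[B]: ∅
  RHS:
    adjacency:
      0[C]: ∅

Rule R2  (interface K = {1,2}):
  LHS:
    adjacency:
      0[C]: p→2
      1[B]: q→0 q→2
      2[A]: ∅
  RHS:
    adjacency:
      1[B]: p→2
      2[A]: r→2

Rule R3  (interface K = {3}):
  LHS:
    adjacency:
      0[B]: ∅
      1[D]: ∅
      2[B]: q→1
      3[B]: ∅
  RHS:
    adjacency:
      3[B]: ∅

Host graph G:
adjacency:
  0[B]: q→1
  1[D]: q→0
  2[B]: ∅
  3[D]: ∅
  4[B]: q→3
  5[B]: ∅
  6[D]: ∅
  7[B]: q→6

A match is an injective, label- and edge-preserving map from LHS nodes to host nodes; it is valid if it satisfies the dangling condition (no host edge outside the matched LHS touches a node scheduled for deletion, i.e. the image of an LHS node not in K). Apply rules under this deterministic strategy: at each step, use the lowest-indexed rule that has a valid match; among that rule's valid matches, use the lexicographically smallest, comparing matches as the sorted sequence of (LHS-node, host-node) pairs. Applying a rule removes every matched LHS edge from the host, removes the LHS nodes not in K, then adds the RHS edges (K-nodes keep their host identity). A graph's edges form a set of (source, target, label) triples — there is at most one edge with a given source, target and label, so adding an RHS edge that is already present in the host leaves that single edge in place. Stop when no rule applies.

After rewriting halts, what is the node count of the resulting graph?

Answer: 2

Steps:
start.  V:8 E:4  edges: 0-q->1 1-q->0 4-q->3 7-q->6
1. fire R3 via {0↦2, 1↦3, 2↦4, 3↦0}  →  V:5 E:3  edges: 0-q->1 1-q->0 7-q->6
2. fire R3 via {0↦5, 1↦6, 2↦7, 3↦0}  →  V:2 E:2  edges: 0-q->1 1-q->0
halt: no rule applies after step 2
NF nodes: {0:B, 1:D}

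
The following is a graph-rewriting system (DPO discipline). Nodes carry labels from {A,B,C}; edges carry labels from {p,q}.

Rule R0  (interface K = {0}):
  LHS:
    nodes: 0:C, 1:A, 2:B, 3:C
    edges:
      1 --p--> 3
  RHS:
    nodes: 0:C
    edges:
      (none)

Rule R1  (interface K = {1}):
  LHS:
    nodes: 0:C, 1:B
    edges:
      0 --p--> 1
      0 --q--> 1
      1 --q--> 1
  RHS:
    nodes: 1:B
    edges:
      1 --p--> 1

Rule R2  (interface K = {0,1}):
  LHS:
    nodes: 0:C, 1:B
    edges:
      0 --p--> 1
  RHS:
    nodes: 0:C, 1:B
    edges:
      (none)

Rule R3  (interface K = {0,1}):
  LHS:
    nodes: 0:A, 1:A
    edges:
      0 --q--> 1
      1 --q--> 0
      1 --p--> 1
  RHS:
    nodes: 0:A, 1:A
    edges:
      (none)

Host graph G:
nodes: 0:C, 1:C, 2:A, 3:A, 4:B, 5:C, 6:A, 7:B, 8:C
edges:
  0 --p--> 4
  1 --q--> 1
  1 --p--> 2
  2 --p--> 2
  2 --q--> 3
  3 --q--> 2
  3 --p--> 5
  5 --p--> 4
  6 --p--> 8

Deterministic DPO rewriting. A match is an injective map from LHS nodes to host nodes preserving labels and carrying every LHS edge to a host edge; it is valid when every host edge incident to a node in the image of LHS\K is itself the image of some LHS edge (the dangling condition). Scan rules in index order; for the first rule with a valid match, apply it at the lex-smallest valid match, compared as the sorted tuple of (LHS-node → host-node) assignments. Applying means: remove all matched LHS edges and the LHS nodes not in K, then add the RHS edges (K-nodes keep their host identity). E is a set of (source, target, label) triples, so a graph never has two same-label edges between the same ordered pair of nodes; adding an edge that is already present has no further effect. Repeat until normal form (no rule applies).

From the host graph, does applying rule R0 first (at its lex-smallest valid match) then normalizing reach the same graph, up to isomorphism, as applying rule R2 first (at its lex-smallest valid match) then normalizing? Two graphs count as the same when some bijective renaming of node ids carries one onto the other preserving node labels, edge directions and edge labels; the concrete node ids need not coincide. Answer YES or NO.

branch R0-first: apply at {0↦0, 1↦6, 2↦7, 3↦8} → |E|=8, then 4 more step(s) → NF |V|=3 |E|=2 V={0:C, 1:C, 2:A} E=1-q->1 1-p->2
branch R2-first: apply at {0↦0, 1↦4} → |E|=8, then 4 more step(s) → NF |V|=3 |E|=2 V={0:C, 1:C, 2:A} E=1-q->1 1-p->2
graphs isomorphic (equal up to label-preserving node renaming)

Answer: YES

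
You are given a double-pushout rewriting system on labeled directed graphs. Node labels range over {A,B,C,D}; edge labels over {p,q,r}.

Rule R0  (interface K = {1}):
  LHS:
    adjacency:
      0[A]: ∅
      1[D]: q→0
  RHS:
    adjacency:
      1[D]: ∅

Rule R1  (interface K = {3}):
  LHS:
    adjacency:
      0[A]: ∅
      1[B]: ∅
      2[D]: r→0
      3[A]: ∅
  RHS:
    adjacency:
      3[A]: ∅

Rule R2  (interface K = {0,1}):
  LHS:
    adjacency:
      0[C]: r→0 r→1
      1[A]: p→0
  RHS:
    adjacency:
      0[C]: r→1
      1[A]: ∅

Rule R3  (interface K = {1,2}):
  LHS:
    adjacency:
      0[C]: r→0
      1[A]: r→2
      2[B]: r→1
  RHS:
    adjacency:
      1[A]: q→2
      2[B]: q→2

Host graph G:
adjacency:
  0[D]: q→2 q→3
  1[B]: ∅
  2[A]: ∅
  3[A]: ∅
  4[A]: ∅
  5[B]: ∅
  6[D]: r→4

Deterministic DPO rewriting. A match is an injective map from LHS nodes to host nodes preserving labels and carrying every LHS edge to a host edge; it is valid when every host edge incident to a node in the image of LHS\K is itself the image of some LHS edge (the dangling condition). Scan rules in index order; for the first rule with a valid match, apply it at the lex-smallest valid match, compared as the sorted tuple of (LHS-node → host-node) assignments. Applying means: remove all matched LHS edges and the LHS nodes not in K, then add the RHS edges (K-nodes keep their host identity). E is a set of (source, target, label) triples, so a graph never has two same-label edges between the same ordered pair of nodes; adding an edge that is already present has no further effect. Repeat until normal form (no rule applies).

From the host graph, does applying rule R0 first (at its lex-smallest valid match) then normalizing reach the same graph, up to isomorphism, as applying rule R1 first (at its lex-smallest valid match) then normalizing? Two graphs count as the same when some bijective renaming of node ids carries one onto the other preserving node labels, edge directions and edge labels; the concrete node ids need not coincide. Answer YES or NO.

branch R0-first: apply at {0↦2, 1↦0} → |E|=2, then 1 more step(s) → NF |V|=5 |E|=1 V={0:D, 1:B, 4:A, 5:B, 6:D} E=6-r->4
branch R1-first: apply at {0↦4, 1↦1, 2↦6, 3↦2} → |E|=2, then 2 more step(s) → NF |V|=2 |E|=0 V={0:D, 5:B} E=∅
graphs not isomorphic

Answer: NO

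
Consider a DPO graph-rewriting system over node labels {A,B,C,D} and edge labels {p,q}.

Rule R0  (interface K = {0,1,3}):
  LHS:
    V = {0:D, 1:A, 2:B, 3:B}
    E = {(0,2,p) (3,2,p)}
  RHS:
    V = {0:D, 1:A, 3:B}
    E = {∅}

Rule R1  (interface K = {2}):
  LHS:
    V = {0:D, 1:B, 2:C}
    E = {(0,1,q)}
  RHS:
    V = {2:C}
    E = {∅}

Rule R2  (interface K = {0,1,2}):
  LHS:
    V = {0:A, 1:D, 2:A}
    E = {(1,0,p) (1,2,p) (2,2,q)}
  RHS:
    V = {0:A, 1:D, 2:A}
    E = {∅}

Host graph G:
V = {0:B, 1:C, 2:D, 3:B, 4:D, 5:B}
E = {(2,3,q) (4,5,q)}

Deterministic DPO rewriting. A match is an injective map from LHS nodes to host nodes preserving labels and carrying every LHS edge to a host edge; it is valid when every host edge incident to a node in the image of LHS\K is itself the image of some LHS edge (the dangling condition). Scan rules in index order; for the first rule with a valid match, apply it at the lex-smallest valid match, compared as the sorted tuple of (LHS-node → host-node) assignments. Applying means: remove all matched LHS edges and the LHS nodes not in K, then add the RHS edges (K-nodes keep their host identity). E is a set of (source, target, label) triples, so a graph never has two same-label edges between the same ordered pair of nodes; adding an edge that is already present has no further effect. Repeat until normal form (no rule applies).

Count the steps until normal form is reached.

initial: |V|=6 |E|=2  E = 2-q->3 4-q->5
step 1: apply R1 at {0↦2, 1↦3, 2↦1}  → |V|=4 |E|=1  E = 4-q->5
step 2: apply R1 at {0↦4, 1↦5, 2↦1}  → |V|=2 |E|=0  E = ∅
final graph: no rule applies after step 2

Answer: 2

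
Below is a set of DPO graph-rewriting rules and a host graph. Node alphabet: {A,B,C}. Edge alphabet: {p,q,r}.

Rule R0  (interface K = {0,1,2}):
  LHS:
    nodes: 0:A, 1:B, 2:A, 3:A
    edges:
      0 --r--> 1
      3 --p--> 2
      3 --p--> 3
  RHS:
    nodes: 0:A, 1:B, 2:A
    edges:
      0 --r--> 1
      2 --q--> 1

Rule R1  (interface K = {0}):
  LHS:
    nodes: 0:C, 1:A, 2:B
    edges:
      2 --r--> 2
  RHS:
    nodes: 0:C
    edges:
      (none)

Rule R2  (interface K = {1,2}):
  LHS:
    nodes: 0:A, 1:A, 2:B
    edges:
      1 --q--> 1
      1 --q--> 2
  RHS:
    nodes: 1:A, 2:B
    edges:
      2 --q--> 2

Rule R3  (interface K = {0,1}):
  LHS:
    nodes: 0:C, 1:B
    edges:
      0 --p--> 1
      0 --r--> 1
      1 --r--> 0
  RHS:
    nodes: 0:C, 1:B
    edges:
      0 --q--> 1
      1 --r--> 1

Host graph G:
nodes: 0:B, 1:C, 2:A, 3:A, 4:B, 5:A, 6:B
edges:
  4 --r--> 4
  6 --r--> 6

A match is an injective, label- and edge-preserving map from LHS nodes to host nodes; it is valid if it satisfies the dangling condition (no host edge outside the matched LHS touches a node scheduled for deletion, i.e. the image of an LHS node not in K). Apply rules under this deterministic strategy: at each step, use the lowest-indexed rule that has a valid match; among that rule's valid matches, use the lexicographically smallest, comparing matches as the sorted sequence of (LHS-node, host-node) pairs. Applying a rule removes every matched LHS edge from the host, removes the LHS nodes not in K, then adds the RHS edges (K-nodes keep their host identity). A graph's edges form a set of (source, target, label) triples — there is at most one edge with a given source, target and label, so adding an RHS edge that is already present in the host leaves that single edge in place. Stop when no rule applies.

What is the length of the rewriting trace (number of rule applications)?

start.  V:7 E:2  edges: 4-r->4 6-r->6
1. fire R1 via {0↦1, 1↦2, 2↦4}  →  V:5 E:1  edges: 6-r->6
2. fire R1 via {0↦1, 1↦3, 2↦6}  →  V:3 E:0  edges: ∅
halt: no rule applies after step 2

Answer: 2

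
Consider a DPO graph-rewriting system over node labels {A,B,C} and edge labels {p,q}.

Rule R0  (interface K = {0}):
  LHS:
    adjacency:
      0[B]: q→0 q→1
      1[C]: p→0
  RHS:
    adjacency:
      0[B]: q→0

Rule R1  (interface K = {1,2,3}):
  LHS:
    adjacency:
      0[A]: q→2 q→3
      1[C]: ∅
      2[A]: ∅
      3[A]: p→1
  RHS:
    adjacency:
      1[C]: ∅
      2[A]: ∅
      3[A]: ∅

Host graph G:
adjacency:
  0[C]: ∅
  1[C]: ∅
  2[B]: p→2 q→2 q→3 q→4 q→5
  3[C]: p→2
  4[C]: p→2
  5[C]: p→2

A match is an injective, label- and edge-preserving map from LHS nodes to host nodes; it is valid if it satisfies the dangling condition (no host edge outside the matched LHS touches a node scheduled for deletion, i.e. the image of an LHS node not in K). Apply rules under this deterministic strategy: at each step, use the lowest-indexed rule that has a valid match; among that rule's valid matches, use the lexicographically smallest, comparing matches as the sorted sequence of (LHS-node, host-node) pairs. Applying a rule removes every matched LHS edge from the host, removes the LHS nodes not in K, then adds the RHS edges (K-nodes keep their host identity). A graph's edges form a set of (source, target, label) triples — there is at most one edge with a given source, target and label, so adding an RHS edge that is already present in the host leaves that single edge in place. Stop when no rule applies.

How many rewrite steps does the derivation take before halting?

[0] host  ⇒  6 nodes, 8 edges  {2-p->2 2-q->2 2-q->3 2-q->4 2-q->5 3-p->2 4-p->2 5-p->2}
[1] R0 @ {0↦2, 1↦3}  ⇒  5 nodes, 6 edges  {2-p->2 2-q->2 2-q->4 2-q->5 4-p->2 5-p->2}
[2] R0 @ {0↦2, 1↦4}  ⇒  4 nodes, 4 edges  {2-p->2 2-q->2 2-q->5 5-p->2}
[3] R0 @ {0↦2, 1↦5}  ⇒  3 nodes, 2 edges  {2-p->2 2-q->2}
final graph: no rule applies after step 3

Answer: 3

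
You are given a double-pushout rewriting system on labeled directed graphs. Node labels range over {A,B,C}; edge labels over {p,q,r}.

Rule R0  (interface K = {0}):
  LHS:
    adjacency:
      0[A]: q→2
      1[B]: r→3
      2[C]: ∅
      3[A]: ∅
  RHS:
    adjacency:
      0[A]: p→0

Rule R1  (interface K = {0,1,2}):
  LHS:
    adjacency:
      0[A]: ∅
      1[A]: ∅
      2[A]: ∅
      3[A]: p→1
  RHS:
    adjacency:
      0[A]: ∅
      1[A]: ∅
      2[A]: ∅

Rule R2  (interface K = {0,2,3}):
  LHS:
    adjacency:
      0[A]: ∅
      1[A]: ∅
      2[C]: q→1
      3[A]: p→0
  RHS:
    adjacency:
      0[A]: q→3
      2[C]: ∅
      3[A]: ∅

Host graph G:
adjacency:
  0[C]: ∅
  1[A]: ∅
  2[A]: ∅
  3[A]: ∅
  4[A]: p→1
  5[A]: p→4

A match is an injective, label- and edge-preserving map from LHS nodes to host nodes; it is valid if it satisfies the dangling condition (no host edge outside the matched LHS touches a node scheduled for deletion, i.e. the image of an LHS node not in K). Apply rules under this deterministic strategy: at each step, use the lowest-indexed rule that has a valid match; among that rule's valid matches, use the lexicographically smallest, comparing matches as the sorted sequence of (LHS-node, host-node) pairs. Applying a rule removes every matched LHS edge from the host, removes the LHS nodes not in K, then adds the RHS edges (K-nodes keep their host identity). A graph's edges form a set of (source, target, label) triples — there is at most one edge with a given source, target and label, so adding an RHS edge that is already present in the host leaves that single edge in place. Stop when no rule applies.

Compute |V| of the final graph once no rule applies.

start.  V:6 E:2  edges: 4-p->1 5-p->4
1. fire R1 via {0↦1, 1↦4, 2↦2, 3↦5}  →  V:5 E:1  edges: 4-p->1
2. fire R1 via {0↦2, 1↦1, 2↦3, 3↦4}  →  V:4 E:0  edges: ∅
final graph: no rule applies after step 2
NF nodes: {0:C, 1:A, 2:A, 3:A}

Answer: 4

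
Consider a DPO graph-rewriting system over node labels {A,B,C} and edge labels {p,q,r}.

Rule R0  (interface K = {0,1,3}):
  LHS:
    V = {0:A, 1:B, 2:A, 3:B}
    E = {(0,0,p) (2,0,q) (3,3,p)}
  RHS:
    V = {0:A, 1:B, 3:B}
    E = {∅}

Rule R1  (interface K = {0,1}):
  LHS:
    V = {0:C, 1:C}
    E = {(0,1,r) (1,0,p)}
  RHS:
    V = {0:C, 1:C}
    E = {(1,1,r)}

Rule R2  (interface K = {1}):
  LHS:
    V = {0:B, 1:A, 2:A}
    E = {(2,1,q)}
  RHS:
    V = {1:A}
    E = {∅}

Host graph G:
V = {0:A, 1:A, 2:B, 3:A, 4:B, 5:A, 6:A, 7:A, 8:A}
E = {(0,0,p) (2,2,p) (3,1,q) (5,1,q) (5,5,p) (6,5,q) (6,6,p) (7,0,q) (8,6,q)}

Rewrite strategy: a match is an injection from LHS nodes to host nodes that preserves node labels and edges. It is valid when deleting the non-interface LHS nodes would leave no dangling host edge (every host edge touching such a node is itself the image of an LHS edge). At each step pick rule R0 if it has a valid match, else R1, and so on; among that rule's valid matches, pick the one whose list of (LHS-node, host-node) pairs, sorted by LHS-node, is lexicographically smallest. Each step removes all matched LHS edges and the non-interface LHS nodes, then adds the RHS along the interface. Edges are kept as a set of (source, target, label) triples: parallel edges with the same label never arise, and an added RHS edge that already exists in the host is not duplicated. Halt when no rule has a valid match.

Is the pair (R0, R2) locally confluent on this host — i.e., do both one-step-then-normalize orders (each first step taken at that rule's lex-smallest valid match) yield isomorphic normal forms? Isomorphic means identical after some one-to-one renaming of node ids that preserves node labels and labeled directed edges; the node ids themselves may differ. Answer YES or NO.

Answer: NO

Derivation:
branch R0-first: apply at {0↦0, 1↦4, 2↦7, 3↦2} → |E|=6, then 2 more step(s) → NF |V|=4 |E|=4 V={0:A, 1:A, 5:A, 6:A} E=5-q->1 5-p->5 6-q->5 6-p->6
branch R2-first: apply at {0↦4, 1↦0, 2↦7} → |E|=8, then 0 more step(s) → NF |V|=7 |E|=8 V={0:A, 1:A, 2:B, 3:A, 5:A, 6:A, 8:A} E=0-p->0 2-p->2 3-q->1 5-q->1 5-p->5 6-q->5 6-p->6 8-q->6
graphs not isomorphic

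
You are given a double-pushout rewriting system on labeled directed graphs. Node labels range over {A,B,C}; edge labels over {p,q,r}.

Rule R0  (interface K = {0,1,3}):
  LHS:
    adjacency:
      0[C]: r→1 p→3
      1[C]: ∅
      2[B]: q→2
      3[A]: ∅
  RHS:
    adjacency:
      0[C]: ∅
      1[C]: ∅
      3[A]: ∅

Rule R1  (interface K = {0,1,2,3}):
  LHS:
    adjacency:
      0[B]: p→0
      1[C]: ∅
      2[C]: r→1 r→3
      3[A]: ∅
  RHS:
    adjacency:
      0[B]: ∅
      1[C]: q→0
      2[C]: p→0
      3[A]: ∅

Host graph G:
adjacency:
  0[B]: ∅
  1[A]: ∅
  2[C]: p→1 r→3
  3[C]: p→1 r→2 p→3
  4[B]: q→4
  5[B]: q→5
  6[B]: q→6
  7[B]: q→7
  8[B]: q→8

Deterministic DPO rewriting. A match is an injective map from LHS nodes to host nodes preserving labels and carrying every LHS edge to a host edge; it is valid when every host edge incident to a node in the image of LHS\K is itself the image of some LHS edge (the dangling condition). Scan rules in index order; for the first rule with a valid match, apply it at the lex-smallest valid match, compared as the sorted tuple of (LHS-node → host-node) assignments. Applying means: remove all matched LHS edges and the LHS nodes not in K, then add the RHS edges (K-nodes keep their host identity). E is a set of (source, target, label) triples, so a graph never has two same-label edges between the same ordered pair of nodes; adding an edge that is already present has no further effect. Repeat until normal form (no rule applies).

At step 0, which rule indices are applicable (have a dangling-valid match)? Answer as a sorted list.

R0: 10 valid matches — {0↦2, 1↦3, 2↦4, 3↦1}, {0↦2, 1↦3, 2↦5, 3↦1}, {0↦2, 1↦3, 2↦6, 3↦1} (+7 more)
R1: no valid match — LHS pattern not found

Answer: [R0]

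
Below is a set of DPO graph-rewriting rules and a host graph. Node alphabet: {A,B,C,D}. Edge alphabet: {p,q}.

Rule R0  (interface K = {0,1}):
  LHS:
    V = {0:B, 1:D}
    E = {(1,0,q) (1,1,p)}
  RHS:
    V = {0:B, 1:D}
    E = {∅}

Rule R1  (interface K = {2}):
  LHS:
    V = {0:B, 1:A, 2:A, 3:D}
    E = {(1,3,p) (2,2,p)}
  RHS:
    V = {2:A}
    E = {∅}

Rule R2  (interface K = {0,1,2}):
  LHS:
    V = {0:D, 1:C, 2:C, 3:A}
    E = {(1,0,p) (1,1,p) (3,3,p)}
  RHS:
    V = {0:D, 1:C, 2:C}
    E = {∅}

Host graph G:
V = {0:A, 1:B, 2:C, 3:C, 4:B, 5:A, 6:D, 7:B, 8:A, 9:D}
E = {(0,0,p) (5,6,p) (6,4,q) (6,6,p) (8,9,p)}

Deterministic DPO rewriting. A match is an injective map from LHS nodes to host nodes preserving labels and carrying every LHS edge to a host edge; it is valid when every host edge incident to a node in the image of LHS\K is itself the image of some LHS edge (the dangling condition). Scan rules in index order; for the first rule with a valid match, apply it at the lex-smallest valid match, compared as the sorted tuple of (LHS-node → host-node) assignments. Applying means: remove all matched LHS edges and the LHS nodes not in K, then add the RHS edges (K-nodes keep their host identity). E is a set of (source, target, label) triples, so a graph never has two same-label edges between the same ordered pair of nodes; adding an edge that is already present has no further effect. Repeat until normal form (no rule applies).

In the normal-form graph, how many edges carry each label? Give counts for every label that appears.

Answer: p:1

Rewrite trace:
[0] host  ⇒  10 nodes, 5 edges  {0-p->0 5-p->6 6-q->4 6-p->6 8-p->9}
[1] R0 @ {0↦4, 1↦6}  ⇒  10 nodes, 3 edges  {0-p->0 5-p->6 8-p->9}
[2] R1 @ {0↦1, 1↦5, 2↦0, 3↦6}  ⇒  7 nodes, 1 edges  {8-p->9}
final graph: no rule applies after step 2
NF edges: [(8, 9, 'p')]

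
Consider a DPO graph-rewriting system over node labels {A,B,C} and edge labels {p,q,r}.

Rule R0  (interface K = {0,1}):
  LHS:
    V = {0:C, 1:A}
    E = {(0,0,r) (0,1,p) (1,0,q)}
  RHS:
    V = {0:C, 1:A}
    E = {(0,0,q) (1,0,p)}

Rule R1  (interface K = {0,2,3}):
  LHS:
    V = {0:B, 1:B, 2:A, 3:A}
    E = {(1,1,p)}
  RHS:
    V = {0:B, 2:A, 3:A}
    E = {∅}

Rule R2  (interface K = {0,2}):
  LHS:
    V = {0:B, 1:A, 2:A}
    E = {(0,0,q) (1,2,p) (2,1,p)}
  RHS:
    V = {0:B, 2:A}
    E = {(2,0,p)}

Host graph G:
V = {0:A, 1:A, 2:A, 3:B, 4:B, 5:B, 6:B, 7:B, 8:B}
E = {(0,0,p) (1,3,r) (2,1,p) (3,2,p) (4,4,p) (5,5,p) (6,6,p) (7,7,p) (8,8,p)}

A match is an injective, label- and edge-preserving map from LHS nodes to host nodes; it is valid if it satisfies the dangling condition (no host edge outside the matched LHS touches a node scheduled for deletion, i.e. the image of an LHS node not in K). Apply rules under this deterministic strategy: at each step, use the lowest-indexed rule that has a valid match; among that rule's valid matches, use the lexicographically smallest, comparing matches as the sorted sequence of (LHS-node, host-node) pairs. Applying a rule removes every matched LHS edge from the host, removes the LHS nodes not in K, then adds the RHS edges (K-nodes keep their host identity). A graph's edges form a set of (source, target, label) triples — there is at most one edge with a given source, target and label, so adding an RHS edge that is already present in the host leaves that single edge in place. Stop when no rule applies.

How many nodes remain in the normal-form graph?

[0] host  ⇒  9 nodes, 9 edges  {0-p->0 1-r->3 2-p->1 3-p->2 4-p->4 5-p->5 6-p->6 7-p->7 8-p->8}
[1] R1 @ {0↦3, 1↦4, 2↦0, 3↦1}  ⇒  8 nodes, 8 edges  {0-p->0 1-r->3 2-p->1 3-p->2 5-p->5 6-p->6 7-p->7 8-p->8}
[2] R1 @ {0↦3, 1↦5, 2↦0, 3↦1}  ⇒  7 nodes, 7 edges  {0-p->0 1-r->3 2-p->1 3-p->2 6-p->6 7-p->7 8-p->8}
[3] R1 @ {0↦3, 1↦6, 2↦0, 3↦1}  ⇒  6 nodes, 6 edges  {0-p->0 1-r->3 2-p->1 3-p->2 7-p->7 8-p->8}
[4] R1 @ {0↦3, 1↦7, 2↦0, 3↦1}  ⇒  5 nodes, 5 edges  {0-p->0 1-r->3 2-p->1 3-p->2 8-p->8}
[5] R1 @ {0↦3, 1↦8, 2↦0, 3↦1}  ⇒  4 nodes, 4 edges  {0-p->0 1-r->3 2-p->1 3-p->2}
final graph: no rule applies after step 5
NF nodes: {0:A, 1:A, 2:A, 3:B}

Answer: 4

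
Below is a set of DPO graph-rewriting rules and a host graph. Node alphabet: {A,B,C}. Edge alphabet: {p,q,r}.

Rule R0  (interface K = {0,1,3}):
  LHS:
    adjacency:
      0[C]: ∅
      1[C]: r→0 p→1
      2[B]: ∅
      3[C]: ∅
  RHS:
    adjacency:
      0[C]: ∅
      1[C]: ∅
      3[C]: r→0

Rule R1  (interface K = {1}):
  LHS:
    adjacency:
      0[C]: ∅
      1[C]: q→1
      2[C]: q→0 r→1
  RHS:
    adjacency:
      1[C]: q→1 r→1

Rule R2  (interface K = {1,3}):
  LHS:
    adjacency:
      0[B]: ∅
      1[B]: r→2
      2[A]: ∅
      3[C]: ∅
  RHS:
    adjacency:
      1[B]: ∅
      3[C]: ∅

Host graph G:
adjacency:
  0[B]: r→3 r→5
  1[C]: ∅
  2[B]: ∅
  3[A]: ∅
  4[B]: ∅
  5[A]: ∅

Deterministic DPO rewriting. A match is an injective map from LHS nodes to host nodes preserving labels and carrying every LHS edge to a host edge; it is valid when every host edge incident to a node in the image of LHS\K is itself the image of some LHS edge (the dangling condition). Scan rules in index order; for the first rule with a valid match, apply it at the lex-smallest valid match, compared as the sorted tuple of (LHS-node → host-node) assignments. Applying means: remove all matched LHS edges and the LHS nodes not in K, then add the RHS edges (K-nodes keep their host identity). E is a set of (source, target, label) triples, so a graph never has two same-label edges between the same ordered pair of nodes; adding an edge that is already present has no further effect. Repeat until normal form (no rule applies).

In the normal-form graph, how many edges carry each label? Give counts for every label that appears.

Answer: (no edges)

Rewrite trace:
[0] host  ⇒  6 nodes, 2 edges  {0-r->3 0-r->5}
[1] R2 @ {0↦2, 1↦0, 2↦3, 3↦1}  ⇒  4 nodes, 1 edges  {0-r->5}
[2] R2 @ {0↦4, 1↦0, 2↦5, 3↦1}  ⇒  2 nodes, 0 edges  {∅}
normal form: no rule applies after step 2
NF edges: []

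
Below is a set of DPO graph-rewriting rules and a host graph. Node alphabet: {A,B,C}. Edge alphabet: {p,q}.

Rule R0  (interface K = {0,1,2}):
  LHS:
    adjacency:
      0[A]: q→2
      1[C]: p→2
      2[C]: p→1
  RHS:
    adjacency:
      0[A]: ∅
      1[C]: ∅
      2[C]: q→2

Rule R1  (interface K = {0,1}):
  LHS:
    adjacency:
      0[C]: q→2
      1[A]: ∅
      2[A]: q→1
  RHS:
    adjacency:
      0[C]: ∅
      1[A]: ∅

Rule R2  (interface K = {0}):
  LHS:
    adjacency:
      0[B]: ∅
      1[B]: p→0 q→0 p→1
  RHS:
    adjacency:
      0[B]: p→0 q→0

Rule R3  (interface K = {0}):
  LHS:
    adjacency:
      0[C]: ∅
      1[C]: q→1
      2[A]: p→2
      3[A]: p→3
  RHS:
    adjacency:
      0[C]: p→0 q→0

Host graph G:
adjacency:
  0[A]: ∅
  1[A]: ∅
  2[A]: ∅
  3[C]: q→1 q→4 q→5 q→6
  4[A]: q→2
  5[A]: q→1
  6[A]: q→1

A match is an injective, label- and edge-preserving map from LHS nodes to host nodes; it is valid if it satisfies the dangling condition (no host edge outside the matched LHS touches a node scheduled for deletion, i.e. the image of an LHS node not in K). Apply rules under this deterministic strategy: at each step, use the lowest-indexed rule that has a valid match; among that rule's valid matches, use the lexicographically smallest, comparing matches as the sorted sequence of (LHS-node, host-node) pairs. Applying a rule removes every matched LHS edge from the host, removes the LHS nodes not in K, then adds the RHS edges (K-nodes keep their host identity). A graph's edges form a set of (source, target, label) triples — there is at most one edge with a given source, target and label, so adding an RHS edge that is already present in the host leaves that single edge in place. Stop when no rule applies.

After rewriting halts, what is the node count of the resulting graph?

Answer: 4

Steps:
initial: |V|=7 |E|=7  E = 3-q->1 3-q->4 3-q->5 3-q->6 4-q->2 5-q->1 6-q->1
step 1: apply R1 at {0↦3, 1↦1, 2↦5}  → |V|=6 |E|=5  E = 3-q->1 3-q->4 3-q->6 4-q->2 6-q->1
step 2: apply R1 at {0↦3, 1↦1, 2↦6}  → |V|=5 |E|=3  E = 3-q->1 3-q->4 4-q->2
step 3: apply R1 at {0↦3, 1↦2, 2↦4}  → |V|=4 |E|=1  E = 3-q->1
normal form: no rule applies after step 3
NF nodes: {0:A, 1:A, 2:A, 3:C}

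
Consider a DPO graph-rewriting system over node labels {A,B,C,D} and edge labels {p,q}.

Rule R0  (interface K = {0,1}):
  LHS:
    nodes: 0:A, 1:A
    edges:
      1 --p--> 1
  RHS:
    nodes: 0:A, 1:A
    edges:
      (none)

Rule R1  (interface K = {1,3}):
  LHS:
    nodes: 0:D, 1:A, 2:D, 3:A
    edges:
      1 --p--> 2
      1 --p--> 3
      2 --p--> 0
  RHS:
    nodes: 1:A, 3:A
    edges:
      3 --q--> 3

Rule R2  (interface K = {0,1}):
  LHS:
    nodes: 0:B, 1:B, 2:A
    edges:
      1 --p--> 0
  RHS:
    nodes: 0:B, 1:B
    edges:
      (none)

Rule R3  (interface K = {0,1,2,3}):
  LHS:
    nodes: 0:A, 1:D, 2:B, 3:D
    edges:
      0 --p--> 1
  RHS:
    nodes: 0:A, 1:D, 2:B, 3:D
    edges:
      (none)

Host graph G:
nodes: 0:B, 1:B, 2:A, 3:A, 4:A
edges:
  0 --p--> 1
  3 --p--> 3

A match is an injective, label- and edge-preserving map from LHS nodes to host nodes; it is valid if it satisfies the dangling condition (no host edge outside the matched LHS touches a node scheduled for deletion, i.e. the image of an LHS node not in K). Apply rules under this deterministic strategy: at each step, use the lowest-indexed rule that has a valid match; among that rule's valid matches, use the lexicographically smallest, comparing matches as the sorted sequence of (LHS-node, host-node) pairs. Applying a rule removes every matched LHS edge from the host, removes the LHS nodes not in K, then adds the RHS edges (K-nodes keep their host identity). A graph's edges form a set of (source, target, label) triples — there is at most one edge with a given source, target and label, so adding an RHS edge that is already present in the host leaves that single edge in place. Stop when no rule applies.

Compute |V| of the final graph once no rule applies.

Answer: 4

Steps:
[0] host  ⇒  5 nodes, 2 edges  {0-p->1 3-p->3}
[1] R0 @ {0↦2, 1↦3}  ⇒  5 nodes, 1 edges  {0-p->1}
[2] R2 @ {0↦1, 1↦0, 2↦2}  ⇒  4 nodes, 0 edges  {∅}
halt: no rule applies after step 2
NF nodes: {0:B, 1:B, 3:A, 4:A}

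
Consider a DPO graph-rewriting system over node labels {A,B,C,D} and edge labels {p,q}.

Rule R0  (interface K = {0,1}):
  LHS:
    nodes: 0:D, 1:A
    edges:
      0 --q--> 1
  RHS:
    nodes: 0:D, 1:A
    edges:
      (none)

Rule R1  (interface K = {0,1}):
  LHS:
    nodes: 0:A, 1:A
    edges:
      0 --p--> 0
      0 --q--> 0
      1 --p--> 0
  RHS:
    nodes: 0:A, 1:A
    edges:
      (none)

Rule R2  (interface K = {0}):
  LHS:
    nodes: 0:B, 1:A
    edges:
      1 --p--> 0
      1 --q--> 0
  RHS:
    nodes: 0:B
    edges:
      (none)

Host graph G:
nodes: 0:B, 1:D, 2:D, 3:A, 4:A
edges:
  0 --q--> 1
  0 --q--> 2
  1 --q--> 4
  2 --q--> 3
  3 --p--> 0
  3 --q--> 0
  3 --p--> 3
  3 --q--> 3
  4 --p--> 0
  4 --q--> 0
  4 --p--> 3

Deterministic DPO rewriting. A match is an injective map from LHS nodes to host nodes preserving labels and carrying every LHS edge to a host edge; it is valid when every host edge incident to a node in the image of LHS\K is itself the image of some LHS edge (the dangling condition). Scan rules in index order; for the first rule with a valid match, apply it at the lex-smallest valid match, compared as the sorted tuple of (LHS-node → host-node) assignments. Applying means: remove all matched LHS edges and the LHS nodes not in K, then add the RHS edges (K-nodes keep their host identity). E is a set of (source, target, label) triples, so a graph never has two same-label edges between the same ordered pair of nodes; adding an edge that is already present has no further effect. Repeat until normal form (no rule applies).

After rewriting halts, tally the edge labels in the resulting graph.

Answer: q:2

Derivation:
initial: |V|=5 |E|=11  E = 0-q->1 0-q->2 1-q->4 2-q->3 3-p->0 3-q->0 3-p->3 3-q->3 4-p->0 4-q->0 4-p->3
step 1: apply R0 at {0↦1, 1↦4}  → |V|=5 |E|=10  E = 0-q->1 0-q->2 2-q->3 3-p->0 3-q->0 3-p->3 3-q->3 4-p->0 4-q->0 4-p->3
step 2: apply R0 at {0↦2, 1↦3}  → |V|=5 |E|=9  E = 0-q->1 0-q->2 3-p->0 3-q->0 3-p->3 3-q->3 4-p->0 4-q->0 4-p->3
step 3: apply R1 at {0↦3, 1↦4}  → |V|=5 |E|=6  E = 0-q->1 0-q->2 3-p->0 3-q->0 4-p->0 4-q->0
step 4: apply R2 at {0↦0, 1↦3}  → |V|=4 |E|=4  E = 0-q->1 0-q->2 4-p->0 4-q->0
step 5: apply R2 at {0↦0, 1↦4}  → |V|=3 |E|=2  E = 0-q->1 0-q->2
halt: no rule applies after step 5
NF edges: [(0, 1, 'q'), (0, 2, 'q')]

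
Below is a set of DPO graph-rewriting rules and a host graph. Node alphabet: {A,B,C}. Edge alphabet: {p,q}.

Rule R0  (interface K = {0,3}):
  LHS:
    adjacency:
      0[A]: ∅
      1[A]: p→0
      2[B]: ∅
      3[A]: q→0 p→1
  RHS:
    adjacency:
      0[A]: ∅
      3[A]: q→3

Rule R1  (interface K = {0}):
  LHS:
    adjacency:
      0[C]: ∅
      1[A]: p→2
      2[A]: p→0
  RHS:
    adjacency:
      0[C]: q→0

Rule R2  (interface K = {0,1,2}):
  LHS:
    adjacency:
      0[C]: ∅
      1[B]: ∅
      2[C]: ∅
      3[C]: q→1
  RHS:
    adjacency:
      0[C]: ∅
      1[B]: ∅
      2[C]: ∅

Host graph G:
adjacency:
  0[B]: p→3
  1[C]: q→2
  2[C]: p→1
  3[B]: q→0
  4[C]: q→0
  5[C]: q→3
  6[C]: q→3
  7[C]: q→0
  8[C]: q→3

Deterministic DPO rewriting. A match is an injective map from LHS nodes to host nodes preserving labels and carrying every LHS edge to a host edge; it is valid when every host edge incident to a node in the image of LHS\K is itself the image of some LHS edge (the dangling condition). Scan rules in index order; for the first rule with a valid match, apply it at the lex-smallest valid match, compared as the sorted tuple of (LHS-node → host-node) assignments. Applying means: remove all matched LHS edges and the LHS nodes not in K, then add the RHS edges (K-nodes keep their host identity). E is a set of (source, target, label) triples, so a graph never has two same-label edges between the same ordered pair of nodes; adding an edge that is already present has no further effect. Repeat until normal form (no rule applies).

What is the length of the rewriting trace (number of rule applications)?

initial: |V|=9 |E|=9  E = 0-p->3 1-q->2 2-p->1 3-q->0 4-q->0 5-q->3 6-q->3 7-q->0 8-q->3
step 1: apply R2 at {0↦1, 1↦0, 2↦2, 3↦4}  → |V|=8 |E|=8  E = 0-p->3 1-q->2 2-p->1 3-q->0 5-q->3 6-q->3 7-q->0 8-q->3
step 2: apply R2 at {0↦1, 1↦0, 2↦2, 3↦7}  → |V|=7 |E|=7  E = 0-p->3 1-q->2 2-p->1 3-q->0 5-q->3 6-q->3 8-q->3
step 3: apply R2 at {0↦1, 1↦3, 2↦2, 3↦5}  → |V|=6 |E|=6  E = 0-p->3 1-q->2 2-p->1 3-q->0 6-q->3 8-q->3
step 4: apply R2 at {0↦1, 1↦3, 2↦2, 3↦6}  → |V|=5 |E|=5  E = 0-p->3 1-q->2 2-p->1 3-q->0 8-q->3
step 5: apply R2 at {0↦1, 1↦3, 2↦2, 3↦8}  → |V|=4 |E|=4  E = 0-p->3 1-q->2 2-p->1 3-q->0
halt: no rule applies after step 5

Answer: 5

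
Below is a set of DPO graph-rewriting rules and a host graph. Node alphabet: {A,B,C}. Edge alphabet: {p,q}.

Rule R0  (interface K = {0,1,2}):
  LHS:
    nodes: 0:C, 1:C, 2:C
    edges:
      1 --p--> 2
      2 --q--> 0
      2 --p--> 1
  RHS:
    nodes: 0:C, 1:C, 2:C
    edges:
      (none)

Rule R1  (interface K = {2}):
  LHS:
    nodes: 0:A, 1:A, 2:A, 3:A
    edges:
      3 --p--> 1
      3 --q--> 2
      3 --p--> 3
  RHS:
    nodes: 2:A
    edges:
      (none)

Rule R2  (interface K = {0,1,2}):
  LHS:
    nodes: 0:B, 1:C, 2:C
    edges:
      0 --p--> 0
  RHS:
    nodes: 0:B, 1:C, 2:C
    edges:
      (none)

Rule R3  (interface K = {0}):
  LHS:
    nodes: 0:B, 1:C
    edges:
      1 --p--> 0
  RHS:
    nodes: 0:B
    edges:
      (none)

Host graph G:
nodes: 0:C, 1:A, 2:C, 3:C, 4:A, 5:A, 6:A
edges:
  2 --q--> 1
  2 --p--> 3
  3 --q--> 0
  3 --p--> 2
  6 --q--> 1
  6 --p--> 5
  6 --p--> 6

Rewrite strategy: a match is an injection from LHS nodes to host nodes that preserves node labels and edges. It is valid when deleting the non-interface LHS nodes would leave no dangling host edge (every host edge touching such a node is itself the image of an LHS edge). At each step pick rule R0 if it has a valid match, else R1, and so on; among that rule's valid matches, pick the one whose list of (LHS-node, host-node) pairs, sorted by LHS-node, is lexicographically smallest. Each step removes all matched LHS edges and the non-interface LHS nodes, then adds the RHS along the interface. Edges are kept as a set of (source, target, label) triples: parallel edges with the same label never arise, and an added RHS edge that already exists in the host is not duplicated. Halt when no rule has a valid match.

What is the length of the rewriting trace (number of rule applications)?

initial: |V|=7 |E|=7  E = 2-q->1 2-p->3 3-q->0 3-p->2 6-q->1 6-p->5 6-p->6
step 1: apply R0 at {0↦0, 1↦2, 2↦3}  → |V|=7 |E|=4  E = 2-q->1 6-q->1 6-p->5 6-p->6
step 2: apply R1 at {0↦4, 1↦5, 2↦1, 3↦6}  → |V|=4 |E|=1  E = 2-q->1
final graph: no rule applies after step 2

Answer: 2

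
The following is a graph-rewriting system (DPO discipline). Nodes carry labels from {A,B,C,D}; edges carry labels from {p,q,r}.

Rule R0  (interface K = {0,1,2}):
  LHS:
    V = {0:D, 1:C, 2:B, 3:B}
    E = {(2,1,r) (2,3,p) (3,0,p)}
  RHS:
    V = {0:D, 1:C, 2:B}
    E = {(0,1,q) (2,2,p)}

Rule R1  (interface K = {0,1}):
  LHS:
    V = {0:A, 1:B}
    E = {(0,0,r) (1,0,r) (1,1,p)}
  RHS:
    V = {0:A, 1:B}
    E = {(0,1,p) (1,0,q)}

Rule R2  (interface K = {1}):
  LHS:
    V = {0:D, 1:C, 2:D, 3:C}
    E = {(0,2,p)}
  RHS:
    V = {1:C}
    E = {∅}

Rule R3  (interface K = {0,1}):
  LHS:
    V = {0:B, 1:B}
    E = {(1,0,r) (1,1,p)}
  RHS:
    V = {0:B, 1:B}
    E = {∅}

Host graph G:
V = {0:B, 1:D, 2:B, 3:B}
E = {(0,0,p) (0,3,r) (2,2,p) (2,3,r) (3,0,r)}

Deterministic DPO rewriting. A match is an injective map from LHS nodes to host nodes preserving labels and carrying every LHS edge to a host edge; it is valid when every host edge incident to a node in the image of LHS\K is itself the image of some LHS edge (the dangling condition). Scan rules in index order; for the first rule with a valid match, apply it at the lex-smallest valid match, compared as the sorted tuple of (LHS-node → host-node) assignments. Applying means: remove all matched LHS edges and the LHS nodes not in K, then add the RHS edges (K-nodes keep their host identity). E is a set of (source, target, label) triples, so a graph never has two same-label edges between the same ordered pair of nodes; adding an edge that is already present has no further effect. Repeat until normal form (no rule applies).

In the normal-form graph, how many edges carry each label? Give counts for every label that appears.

Answer: r:1

Rewrite trace:
start.  V:4 E:5  edges: 0-p->0 0-r->3 2-p->2 2-r->3 3-r->0
1. fire R3 via {0↦3, 1↦0}  →  V:4 E:3  edges: 2-p->2 2-r->3 3-r->0
2. fire R3 via {0↦3, 1↦2}  →  V:4 E:1  edges: 3-r->0
halt: no rule applies after step 2
NF edges: [(3, 0, 'r')]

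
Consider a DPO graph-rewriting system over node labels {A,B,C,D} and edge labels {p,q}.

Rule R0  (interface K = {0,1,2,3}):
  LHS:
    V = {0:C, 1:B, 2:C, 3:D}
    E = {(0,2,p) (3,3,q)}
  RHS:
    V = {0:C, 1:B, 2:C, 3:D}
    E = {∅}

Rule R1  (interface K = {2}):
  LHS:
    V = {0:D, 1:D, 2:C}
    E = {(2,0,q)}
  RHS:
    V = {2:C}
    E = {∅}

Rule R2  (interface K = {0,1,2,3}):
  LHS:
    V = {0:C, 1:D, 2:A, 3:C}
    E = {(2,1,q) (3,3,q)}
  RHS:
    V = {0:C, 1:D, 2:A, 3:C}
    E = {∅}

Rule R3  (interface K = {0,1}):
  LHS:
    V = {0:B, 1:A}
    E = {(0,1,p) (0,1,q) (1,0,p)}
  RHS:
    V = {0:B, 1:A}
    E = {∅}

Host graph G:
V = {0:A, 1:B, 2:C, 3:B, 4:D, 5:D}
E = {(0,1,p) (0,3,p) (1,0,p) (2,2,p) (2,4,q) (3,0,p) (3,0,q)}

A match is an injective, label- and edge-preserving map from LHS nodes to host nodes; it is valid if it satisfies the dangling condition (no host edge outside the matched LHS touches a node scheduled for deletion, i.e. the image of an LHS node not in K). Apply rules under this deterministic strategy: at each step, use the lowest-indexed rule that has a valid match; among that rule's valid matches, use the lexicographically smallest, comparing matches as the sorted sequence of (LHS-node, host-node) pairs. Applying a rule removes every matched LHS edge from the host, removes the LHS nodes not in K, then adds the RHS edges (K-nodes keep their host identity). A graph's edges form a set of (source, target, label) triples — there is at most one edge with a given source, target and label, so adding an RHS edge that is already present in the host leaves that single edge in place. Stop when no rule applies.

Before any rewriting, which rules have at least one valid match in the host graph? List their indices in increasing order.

R0: no valid match — LHS pattern not found
R1: 1 valid match — {0↦4, 1↦5, 2↦2}
R2: no valid match — LHS pattern not found
R3: 1 valid match — {0↦3, 1↦0}

Answer: [R1,R3]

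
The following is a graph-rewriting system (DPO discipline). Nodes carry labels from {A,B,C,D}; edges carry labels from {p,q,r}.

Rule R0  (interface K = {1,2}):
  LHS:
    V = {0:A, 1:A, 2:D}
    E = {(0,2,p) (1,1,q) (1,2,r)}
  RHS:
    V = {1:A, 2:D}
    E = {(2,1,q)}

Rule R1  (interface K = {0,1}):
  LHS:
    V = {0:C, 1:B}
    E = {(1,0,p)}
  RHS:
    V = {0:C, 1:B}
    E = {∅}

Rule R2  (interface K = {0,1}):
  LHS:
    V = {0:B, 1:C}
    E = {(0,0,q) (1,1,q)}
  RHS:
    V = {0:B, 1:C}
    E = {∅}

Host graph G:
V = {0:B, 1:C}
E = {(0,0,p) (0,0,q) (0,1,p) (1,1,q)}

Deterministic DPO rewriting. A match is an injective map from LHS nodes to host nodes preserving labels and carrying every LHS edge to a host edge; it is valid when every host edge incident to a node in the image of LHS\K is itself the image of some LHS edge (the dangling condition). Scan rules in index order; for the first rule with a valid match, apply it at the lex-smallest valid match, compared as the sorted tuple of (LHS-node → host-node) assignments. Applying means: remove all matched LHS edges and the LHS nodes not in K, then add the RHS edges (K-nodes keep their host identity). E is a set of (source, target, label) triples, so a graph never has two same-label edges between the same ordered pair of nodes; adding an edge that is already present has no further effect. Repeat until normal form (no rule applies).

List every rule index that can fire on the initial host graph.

Answer: [R1,R2]

Derivation:
R0: no valid match — LHS pattern not found
R1: 1 valid match — {0↦1, 1↦0}
R2: 1 valid match — {0↦0, 1↦1}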